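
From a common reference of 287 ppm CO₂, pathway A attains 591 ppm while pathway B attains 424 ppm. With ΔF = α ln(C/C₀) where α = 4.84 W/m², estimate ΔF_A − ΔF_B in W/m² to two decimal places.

ΔF_A = 4.84 ln(591/287) = 4.84 × 0.72233 = 3.4961 W/m².
ΔF_B = 4.84 ln(424/287) = 4.84 × 0.39025 = 1.8888 W/m².
Difference: 3.4961 − 1.8888 = 1.6073 W/m².

ΔF_A − ΔF_B = 1.61 W/m²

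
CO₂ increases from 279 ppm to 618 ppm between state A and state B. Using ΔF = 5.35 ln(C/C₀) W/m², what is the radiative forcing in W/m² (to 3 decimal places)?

ΔF = 4.255 W/m²

CO₂: 5.35 × ln(618/279) = 5.35 × ln(2.21505) = 5.35 × 0.79527 = 4.2547 W/m².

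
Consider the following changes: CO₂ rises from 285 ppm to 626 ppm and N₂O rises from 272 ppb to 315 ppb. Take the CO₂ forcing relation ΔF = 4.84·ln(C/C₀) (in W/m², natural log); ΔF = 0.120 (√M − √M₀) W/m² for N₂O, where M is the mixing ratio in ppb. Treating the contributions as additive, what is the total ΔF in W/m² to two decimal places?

CO₂: 4.84 × ln(626/285) = 4.84 × ln(2.19649) = 4.84 × 0.78686 = 3.8084 W/m².
N₂O: 0.120 × (√315 − √272) = 0.120 × (17.7482 − 16.4924) = 0.120 × 1.2558 = 0.1507 W/m².
Total ΔF = 3.8084 + 0.1507 = 3.9591 W/m².

ΔF = 3.96 W/m²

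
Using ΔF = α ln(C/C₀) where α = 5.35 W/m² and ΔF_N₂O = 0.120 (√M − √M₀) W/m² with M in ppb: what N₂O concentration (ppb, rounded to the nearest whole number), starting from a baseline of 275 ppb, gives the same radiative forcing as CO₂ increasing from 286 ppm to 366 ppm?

CO₂ forcing: 5.35 × ln(366/286) = 5.35 × 0.246642 = 1.31953 W/m².
Set 0.120(√M − √275) = 1.31953: √M = 1.31953/0.120 + √275 = 10.9961 + 16.5831 = 27.5792.
M = (27.5792)² = 760.61 ppb.

M ≈ 761 ppb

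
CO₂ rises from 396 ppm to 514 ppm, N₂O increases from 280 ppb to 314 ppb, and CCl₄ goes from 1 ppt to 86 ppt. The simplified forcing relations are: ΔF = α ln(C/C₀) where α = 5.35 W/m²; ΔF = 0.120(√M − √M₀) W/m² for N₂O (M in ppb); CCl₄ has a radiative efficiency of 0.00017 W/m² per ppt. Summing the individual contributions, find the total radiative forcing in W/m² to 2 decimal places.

CO₂: 5.35 × ln(514/396) = 5.35 × ln(1.29798) = 5.35 × 0.26081 = 1.3953 W/m².
N₂O: 0.120 × (√314 − √280) = 0.120 × (17.7200 − 16.7332) = 0.120 × 0.9868 = 0.1184 W/m².
CCl₄: ΔF = 0.00017 × (86 − 1) = 0.00017 × 85 = 0.0145 W/m².
Total ΔF = 1.3953 + 0.1184 + 0.0145 = 1.5282 W/m².

ΔF = 1.53 W/m²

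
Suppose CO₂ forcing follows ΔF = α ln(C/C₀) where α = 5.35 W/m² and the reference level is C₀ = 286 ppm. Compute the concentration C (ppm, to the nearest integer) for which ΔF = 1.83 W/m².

C ≈ 403 ppm

Set 5.35 ln(C/286) = 1.83, so ln(C/286) = 1.83/5.35 = 0.34206.
Then C/286 = e^0.34206 = 1.40784, giving C = 286 × 1.40784 = 402.64 ppm.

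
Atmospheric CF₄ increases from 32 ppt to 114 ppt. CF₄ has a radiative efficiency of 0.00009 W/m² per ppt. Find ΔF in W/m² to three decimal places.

ΔF = 0.007 W/m²

CF₄: ΔF = 0.00009 × (114 − 32) = 0.00009 × 82 = 0.0074 W/m².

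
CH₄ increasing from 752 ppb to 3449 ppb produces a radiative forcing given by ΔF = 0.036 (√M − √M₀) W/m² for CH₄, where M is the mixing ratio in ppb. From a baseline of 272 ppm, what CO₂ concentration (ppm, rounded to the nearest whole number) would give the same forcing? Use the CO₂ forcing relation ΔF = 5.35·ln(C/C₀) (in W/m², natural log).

CH₄ forcing: 0.036 × (√3449 − √752) = 0.036 × (58.7282 − 27.4226) = 0.036 × 31.3056 = 1.12700 W/m².
Set 5.35 ln(C/272) = 1.12700: ln(C/272) = 1.12700/5.35 = 0.21065, so C = 272 × e^0.21065 = 272 × 1.23448 = 335.78 ppm.

C ≈ 336 ppm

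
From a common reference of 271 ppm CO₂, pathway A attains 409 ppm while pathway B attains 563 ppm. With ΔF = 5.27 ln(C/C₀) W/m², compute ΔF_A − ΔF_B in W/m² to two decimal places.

ΔF_A = 5.27 ln(409/271) = 5.27 × 0.41160 = 2.1691 W/m².
ΔF_B = 5.27 ln(563/271) = 5.27 × 0.73116 = 3.8532 W/m².
Difference: 2.1691 − 3.8532 = -1.6841 W/m².
(Equivalently, ΔF_A − ΔF_B = 5.27 ln(409/563) = 5.27 × -0.31956 = -1.6841 W/m².)

ΔF_A − ΔF_B = -1.68 W/m²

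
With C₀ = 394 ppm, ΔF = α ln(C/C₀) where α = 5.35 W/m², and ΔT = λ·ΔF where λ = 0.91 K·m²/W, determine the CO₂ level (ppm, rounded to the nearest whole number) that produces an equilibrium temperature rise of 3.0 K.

C ≈ 730 ppm

Required forcing: ΔF = ΔT/λ = 3.0/0.91 = 3.2967 W/m².
Then ln(C/394) = ΔF/5.35 = 3.2967/5.35 = 0.61621.
So C = 394 × e^0.61621 = 394 × 1.85190 = 729.65 ppm.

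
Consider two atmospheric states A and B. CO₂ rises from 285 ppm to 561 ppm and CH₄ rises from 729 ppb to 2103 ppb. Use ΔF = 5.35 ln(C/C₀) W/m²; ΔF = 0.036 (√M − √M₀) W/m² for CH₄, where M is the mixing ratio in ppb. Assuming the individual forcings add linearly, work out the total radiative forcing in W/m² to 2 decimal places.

CO₂: 5.35 × ln(561/285) = 5.35 × ln(1.96842) = 5.35 × 0.67723 = 3.6232 W/m².
CH₄: 0.036 × (√2103 − √729) = 0.036 × (45.8585 − 27.0000) = 0.036 × 18.8585 = 0.6789 W/m².
Total ΔF = 3.6232 + 0.6789 = 4.3021 W/m².

ΔF = 4.30 W/m²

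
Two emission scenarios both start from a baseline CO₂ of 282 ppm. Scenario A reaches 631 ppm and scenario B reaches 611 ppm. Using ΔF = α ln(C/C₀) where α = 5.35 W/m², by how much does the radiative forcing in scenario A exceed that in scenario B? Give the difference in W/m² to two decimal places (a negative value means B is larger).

ΔF_A − ΔF_B = 0.17 W/m²

ΔF_A = 5.35 ln(631/282) = 5.35 × 0.80540 = 4.3089 W/m².
ΔF_B = 5.35 ln(611/282) = 5.35 × 0.77319 = 4.1366 W/m².
Difference: 4.3089 − 4.1366 = 0.1723 W/m².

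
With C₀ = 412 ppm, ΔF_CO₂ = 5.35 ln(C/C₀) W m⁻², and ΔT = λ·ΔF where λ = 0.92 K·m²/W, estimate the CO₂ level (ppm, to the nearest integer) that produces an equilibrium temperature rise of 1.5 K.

C ≈ 559 ppm

Required forcing: ΔF = ΔT/λ = 1.5/0.92 = 1.6304 W/m².
Then ln(C/412) = ΔF/5.35 = 1.6304/5.35 = 0.30475.
So C = 412 × e^0.30475 = 412 × 1.35629 = 558.79 ppm.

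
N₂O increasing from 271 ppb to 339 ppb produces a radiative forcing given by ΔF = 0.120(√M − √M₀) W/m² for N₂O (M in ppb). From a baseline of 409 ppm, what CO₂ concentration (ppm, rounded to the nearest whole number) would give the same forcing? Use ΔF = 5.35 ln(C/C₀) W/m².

N₂O forcing: 0.120 × (√339 − √271) = 0.120 × (18.4120 − 16.4621) = 0.120 × 1.9499 = 0.23399 W/m².
Set 5.35 ln(C/409) = 0.23399: ln(C/409) = 0.23399/5.35 = 0.04374, so C = 409 × e^0.04374 = 409 × 1.04471 = 427.29 ppm.

C ≈ 427 ppm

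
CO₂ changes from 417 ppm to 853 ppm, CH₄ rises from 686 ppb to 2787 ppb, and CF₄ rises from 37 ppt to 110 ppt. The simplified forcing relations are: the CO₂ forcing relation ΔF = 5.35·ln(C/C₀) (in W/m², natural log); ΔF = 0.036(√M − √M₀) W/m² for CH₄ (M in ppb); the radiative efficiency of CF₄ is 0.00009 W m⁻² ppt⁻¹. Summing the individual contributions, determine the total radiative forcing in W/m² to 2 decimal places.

ΔF = 4.79 W/m²

CO₂: 5.35 × ln(853/417) = 5.35 × ln(2.04556) = 5.35 × 0.71567 = 3.8288 W/m².
CH₄: 0.036 × (√2787 − √686) = 0.036 × (52.7920 − 26.1916) = 0.036 × 26.6004 = 0.9576 W/m².
CF₄: ΔF = 0.00009 × (110 − 37) = 0.00009 × 73 = 0.0066 W/m².
Total ΔF = 3.8288 + 0.9576 + 0.0066 = 4.7930 W/m².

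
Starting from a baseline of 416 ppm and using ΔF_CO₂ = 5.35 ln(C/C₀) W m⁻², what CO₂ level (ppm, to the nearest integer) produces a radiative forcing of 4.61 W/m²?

C ≈ 985 ppm

Set 5.35 ln(C/416) = 4.61, so ln(C/416) = 4.61/5.35 = 0.86168.
Then C/416 = e^0.86168 = 2.36713, giving C = 416 × 2.36713 = 984.73 ppm.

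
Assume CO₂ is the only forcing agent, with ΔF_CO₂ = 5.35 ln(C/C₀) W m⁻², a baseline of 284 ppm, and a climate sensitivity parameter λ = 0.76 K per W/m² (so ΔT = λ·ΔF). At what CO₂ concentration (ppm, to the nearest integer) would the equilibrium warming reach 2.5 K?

Required forcing: ΔF = ΔT/λ = 2.5/0.76 = 3.2895 W/m².
Then ln(C/284) = ΔF/5.35 = 3.2895/5.35 = 0.61486.
So C = 284 × e^0.61486 = 284 × 1.84940 = 525.23 ppm.

C ≈ 525 ppm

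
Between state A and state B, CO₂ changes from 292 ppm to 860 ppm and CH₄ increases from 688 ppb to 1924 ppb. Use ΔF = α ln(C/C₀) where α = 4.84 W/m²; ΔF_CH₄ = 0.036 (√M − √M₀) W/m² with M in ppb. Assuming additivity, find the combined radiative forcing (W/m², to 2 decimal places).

CO₂: 4.84 × ln(860/292) = 4.84 × ln(2.94521) = 4.84 × 1.08018 = 5.2281 W/m².
CH₄: 0.036 × (√1924 − √688) = 0.036 × (43.8634 − 26.2298) = 0.036 × 17.6336 = 0.6348 W/m².
Total ΔF = 5.2281 + 0.6348 = 5.8629 W/m².

ΔF = 5.86 W/m²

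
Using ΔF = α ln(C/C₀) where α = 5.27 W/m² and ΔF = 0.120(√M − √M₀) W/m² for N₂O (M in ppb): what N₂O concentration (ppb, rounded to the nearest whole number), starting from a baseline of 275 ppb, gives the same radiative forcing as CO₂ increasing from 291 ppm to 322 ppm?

M ≈ 442 ppb

CO₂ forcing: 5.27 × ln(322/291) = 5.27 × 0.101228 = 0.53347 W/m².
Set 0.120(√M − √275) = 0.53347: √M = 0.53347/0.120 + √275 = 4.4456 + 16.5831 = 21.0287.
M = (21.0287)² = 442.21 ppb.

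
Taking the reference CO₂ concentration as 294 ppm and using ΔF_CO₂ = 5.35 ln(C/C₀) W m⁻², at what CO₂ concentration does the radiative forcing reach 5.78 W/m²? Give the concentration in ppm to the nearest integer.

Set 5.35 ln(C/294) = 5.78, so ln(C/294) = 5.78/5.35 = 1.08037.
Then C/294 = e^1.08037 = 2.94577, giving C = 294 × 2.94577 = 866.06 ppm.

C ≈ 866 ppm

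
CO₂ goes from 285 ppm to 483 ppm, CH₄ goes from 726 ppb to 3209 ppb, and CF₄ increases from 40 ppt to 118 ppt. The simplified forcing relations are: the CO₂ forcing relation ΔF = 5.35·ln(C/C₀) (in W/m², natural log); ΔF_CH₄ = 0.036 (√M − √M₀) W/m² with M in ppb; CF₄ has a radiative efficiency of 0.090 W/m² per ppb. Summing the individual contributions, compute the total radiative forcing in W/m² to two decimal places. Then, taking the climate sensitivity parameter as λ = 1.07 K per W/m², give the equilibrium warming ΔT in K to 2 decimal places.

CO₂: 5.35 × ln(483/285) = 5.35 × ln(1.69474) = 5.35 × 0.52753 = 2.8223 W/m².
CH₄: 0.036 × (√3209 − √726) = 0.036 × (56.6480 − 26.9444) = 0.036 × 29.7036 = 1.0693 W/m².
CF₄: Δ = 118 − 40 = 78 ppt = 0.078 ppb; ΔF = 0.090 × 0.078 = 0.0070 W/m².
Total ΔF = 2.8223 + 1.0693 + 0.0070 = 3.8986 W/m².
ΔT = λ ΔF = 1.07 × 3.90 = 4.1730 K.

ΔF = 3.90 W/m²; ΔT = 4.17 K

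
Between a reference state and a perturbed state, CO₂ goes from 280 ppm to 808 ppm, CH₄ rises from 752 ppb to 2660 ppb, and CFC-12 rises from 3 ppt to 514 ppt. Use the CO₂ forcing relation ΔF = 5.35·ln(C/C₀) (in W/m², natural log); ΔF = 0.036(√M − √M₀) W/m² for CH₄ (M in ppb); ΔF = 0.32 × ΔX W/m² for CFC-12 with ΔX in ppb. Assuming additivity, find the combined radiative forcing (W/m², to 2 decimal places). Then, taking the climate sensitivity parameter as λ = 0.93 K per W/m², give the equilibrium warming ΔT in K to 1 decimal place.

ΔF = 6.70 W/m²; ΔT = 6.2 K

CO₂: 5.35 × ln(808/280) = 5.35 × ln(2.88571) = 5.35 × 1.05977 = 5.6698 W/m².
CH₄: 0.036 × (√2660 − √752) = 0.036 × (51.5752 − 27.4226) = 0.036 × 24.1526 = 0.8695 W/m².
CFC-12: Δ = 514 − 3 = 511 ppt = 0.511 ppb; ΔF = 0.32 × 0.511 = 0.1635 W/m².
Total ΔF = 5.6698 + 0.8695 + 0.1635 = 6.7028 W/m².
ΔT = λ ΔF = 0.93 × 6.70 = 6.2310 K.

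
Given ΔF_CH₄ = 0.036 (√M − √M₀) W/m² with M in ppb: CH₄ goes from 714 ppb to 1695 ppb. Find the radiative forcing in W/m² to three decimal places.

CH₄: 0.036 × (√1695 − √714) = 0.036 × (41.1704 − 26.7208) = 0.036 × 14.4496 = 0.5202 W/m².

ΔF = 0.520 W/m²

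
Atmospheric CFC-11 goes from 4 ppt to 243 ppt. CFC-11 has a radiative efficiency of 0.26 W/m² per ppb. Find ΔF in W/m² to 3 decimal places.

ΔF = 0.062 W/m²

CFC-11: Δ = 243 − 4 = 239 ppt = 0.239 ppb; ΔF = 0.26 × 0.239 = 0.0621 W/m².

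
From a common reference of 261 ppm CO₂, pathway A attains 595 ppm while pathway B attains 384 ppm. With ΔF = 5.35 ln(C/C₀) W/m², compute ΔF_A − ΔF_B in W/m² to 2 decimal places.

ΔF_A − ΔF_B = 2.34 W/m²

ΔF_A = 5.35 ln(595/261) = 5.35 × 0.82404 = 4.4086 W/m².
ΔF_B = 5.35 ln(384/261) = 5.35 × 0.38612 = 2.0657 W/m².
Difference: 4.4086 − 2.0657 = 2.3429 W/m².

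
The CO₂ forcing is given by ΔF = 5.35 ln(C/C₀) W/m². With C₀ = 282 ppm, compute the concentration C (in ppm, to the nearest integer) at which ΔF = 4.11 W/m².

Set 5.35 ln(C/282) = 4.11, so ln(C/282) = 4.11/5.35 = 0.76822.
Then C/282 = e^0.76822 = 2.15593, giving C = 282 × 2.15593 = 607.97 ppm.

C ≈ 608 ppm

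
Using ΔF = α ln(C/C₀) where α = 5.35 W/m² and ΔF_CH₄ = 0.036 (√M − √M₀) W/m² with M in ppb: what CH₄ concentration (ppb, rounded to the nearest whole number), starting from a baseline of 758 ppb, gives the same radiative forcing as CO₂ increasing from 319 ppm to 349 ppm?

CO₂ forcing: 5.35 × ln(349/319) = 5.35 × 0.089881 = 0.48086 W/m².
Set 0.036(√M − √758) = 0.48086: √M = 0.48086/0.036 + √758 = 13.3572 + 27.5318 = 40.8890.
M = (40.8890)² = 1671.91 ppb.

M ≈ 1672 ppb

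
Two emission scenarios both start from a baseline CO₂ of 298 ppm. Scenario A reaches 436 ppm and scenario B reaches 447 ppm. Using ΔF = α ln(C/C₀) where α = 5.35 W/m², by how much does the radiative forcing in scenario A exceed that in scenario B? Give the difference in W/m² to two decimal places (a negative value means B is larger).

ΔF_A − ΔF_B = -0.13 W/m²

ΔF_A = 5.35 ln(436/298) = 5.35 × 0.38055 = 2.0359 W/m².
ΔF_B = 5.35 ln(447/298) = 5.35 × 0.40547 = 2.1693 W/m².
Difference: 2.0359 − 2.1693 = -0.1334 W/m².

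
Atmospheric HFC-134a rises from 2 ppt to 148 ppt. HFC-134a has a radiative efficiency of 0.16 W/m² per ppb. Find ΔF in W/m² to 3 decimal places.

ΔF = 0.023 W/m²

HFC-134a: Δ = 148 − 2 = 146 ppt = 0.146 ppb; ΔF = 0.16 × 0.146 = 0.0234 W/m².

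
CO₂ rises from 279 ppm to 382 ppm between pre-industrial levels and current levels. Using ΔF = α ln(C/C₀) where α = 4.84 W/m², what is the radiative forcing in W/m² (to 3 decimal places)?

CO₂: 4.84 × ln(382/279) = 4.84 × ln(1.36918) = 4.84 × 0.31421 = 1.5208 W/m².

ΔF = 1.521 W/m²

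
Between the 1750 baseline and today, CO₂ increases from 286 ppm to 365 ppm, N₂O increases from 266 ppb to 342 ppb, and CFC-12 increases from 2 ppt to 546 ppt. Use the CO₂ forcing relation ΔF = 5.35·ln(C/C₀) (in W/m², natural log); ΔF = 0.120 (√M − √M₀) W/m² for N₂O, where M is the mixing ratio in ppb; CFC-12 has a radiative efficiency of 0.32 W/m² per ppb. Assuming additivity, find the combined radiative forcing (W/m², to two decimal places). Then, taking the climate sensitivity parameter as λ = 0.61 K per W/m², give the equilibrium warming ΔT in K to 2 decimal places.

CO₂: 5.35 × ln(365/286) = 5.35 × ln(1.27622) = 5.35 × 0.24390 = 1.3049 W/m².
N₂O: 0.120 × (√342 − √266) = 0.120 × (18.4932 − 16.3095) = 0.120 × 2.1837 = 0.2620 W/m².
CFC-12: Δ = 546 − 2 = 544 ppt = 0.544 ppb; ΔF = 0.32 × 0.544 = 0.1741 W/m².
Total ΔF = 1.3049 + 0.2620 + 0.1741 = 1.7410 W/m².
ΔT = λ ΔF = 0.61 × 1.74 = 1.0614 K.

ΔF = 1.74 W/m²; ΔT = 1.06 K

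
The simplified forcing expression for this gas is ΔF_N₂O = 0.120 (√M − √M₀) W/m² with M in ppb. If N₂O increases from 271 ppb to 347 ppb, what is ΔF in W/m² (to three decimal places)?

ΔF = 0.260 W/m²

N₂O: 0.120 × (√347 − √271) = 0.120 × (18.6279 − 16.4621) = 0.120 × 2.1658 = 0.2599 W/m².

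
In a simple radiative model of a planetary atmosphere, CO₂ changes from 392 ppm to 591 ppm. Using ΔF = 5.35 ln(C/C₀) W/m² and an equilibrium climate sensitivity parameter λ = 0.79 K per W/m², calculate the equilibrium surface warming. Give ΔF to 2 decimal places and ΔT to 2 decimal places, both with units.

CO₂: 5.35 × ln(591/392) = 5.35 × ln(1.50765) = 5.35 × 0.41055 = 2.1964 W/m².
ΔT = λ ΔF = 0.79 × 2.20 = 1.7380 K.

ΔF = 2.20 W/m²; ΔT = 1.74 K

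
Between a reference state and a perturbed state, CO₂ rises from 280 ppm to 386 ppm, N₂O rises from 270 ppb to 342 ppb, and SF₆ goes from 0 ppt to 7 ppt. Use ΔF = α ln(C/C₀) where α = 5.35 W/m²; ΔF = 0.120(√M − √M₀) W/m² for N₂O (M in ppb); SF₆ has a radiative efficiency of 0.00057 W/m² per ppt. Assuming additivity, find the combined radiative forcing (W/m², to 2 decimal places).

ΔF = 1.97 W/m²

CO₂: 5.35 × ln(386/280) = 5.35 × ln(1.37857) = 5.35 × 0.32105 = 1.7176 W/m².
N₂O: 0.120 × (√342 − √270) = 0.120 × (18.4932 − 16.4317) = 0.120 × 2.0615 = 0.2474 W/m².
SF₆: ΔF = 0.00057 × (7 − 0) = 0.00057 × 7 = 0.0040 W/m².
Total ΔF = 1.7176 + 0.2474 + 0.0040 = 1.9690 W/m².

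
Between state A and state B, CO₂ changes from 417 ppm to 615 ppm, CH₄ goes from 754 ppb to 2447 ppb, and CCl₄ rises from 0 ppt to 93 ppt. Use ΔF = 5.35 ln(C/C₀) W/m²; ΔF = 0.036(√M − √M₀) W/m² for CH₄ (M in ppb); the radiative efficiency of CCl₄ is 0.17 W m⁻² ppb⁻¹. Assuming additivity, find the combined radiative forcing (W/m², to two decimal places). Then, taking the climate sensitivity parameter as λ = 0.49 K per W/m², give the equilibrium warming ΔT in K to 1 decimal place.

CO₂: 5.35 × ln(615/417) = 5.35 × ln(1.47482) = 5.35 × 0.38854 = 2.0787 W/m².
CH₄: 0.036 × (√2447 − √754) = 0.036 × (49.4672 − 27.4591) = 0.036 × 22.0081 = 0.7923 W/m².
CCl₄: Δ = 93 − 0 = 93 ppt = 0.093 ppb; ΔF = 0.17 × 0.093 = 0.0158 W/m².
Total ΔF = 2.0787 + 0.7923 + 0.0158 = 2.8868 W/m².
ΔT = λ ΔF = 0.49 × 2.89 = 1.4161 K.

ΔF = 2.89 W/m²; ΔT = 1.4 K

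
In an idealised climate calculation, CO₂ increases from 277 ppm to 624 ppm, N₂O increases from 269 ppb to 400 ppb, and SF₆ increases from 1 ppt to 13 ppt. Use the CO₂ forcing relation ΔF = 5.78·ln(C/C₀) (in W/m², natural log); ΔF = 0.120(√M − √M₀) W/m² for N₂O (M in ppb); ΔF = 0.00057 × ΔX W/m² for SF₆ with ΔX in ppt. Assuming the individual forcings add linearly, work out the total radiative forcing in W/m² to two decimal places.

CO₂: 5.78 × ln(624/277) = 5.78 × ln(2.25271) = 5.78 × 0.81213 = 4.6941 W/m².
N₂O: 0.120 × (√400 − √269) = 0.120 × (20.0000 − 16.4012) = 0.120 × 3.5988 = 0.4319 W/m².
SF₆: ΔF = 0.00057 × (13 − 1) = 0.00057 × 12 = 0.0068 W/m².
Total ΔF = 4.6941 + 0.4319 + 0.0068 = 5.1328 W/m².

ΔF = 5.13 W/m²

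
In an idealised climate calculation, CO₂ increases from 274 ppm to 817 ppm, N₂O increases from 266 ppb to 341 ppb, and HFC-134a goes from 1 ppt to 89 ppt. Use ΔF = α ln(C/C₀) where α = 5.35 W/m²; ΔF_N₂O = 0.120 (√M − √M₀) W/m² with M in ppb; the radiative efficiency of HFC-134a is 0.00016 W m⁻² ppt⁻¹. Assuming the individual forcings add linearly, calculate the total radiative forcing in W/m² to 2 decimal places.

ΔF = 6.12 W/m²

CO₂: 5.35 × ln(817/274) = 5.35 × ln(2.98175) = 5.35 × 1.09251 = 5.8449 W/m².
N₂O: 0.120 × (√341 − √266) = 0.120 × (18.4662 − 16.3095) = 0.120 × 2.1567 = 0.2588 W/m².
HFC-134a: ΔF = 0.00016 × (89 − 1) = 0.00016 × 88 = 0.0141 W/m².
Total ΔF = 5.8449 + 0.2588 + 0.0141 = 6.1178 W/m².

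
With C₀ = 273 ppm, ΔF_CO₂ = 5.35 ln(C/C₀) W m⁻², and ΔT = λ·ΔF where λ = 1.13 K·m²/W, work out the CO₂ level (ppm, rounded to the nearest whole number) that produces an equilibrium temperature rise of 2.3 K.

Required forcing: ΔF = ΔT/λ = 2.3/1.13 = 2.0354 W/m².
Then ln(C/273) = ΔF/5.35 = 2.0354/5.35 = 0.38045.
So C = 273 × e^0.38045 = 273 × 1.46294 = 399.38 ppm.

C ≈ 399 ppm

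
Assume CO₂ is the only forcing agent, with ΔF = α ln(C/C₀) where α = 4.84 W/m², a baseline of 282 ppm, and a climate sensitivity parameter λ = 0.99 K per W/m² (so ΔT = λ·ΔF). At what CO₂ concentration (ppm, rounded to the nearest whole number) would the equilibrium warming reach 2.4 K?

C ≈ 465 ppm

Required forcing: ΔF = ΔT/λ = 2.4/0.99 = 2.4242 W/m².
Then ln(C/282) = ΔF/4.84 = 2.4242/4.84 = 0.50087.
So C = 282 × e^0.50087 = 282 × 1.65016 = 465.35 ppm.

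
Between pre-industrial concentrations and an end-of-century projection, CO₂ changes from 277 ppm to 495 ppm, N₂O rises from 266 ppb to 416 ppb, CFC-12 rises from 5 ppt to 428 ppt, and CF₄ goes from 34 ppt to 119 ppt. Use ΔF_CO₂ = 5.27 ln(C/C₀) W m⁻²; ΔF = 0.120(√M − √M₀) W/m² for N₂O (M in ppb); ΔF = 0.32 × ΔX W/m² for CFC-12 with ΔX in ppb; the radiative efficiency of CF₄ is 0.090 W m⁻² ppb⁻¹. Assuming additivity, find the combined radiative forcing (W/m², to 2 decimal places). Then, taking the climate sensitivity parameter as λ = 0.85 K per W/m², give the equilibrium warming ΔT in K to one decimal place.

CO₂: 5.27 × ln(495/277) = 5.27 × ln(1.78700) = 5.27 × 0.58054 = 3.0594 W/m².
N₂O: 0.120 × (√416 − √266) = 0.120 × (20.3961 − 16.3095) = 0.120 × 4.0866 = 0.4904 W/m².
CFC-12: Δ = 428 − 5 = 423 ppt = 0.423 ppb; ΔF = 0.32 × 0.423 = 0.1354 W/m².
CF₄: Δ = 119 − 34 = 85 ppt = 0.085 ppb; ΔF = 0.090 × 0.085 = 0.0077 W/m².
Total ΔF = 3.0594 + 0.4904 + 0.1354 + 0.0077 = 3.6929 W/m².
ΔT = λ ΔF = 0.85 × 3.69 = 3.1365 K.

ΔF = 3.69 W/m²; ΔT = 3.1 K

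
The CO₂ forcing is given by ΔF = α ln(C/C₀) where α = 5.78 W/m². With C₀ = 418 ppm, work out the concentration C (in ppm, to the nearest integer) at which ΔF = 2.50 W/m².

Set 5.78 ln(C/418) = 2.50, so ln(C/418) = 2.50/5.78 = 0.43253.
Then C/418 = e^0.43253 = 1.54115, giving C = 418 × 1.54115 = 644.20 ppm.

C ≈ 644 ppm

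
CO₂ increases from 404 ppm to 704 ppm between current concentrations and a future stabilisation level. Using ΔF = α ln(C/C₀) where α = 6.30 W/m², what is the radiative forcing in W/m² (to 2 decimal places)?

ΔF = 3.50 W/m²

CO₂: 6.30 × ln(704/404) = 6.30 × ln(1.74257) = 6.30 × 0.55536 = 3.4988 W/m².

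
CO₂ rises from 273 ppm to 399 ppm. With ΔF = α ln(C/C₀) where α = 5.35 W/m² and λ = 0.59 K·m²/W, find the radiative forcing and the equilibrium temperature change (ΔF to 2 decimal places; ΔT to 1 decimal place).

CO₂: 5.35 × ln(399/273) = 5.35 × ln(1.46154) = 5.35 × 0.37949 = 2.0303 W/m².
ΔT = λ ΔF = 0.59 × 2.03 = 1.1977 K.

ΔF = 2.03 W/m²; ΔT = 1.2 K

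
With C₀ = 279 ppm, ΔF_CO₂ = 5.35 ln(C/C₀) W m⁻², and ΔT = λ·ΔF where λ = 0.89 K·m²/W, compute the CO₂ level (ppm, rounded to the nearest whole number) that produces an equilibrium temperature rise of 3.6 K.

C ≈ 594 ppm

Required forcing: ΔF = ΔT/λ = 3.6/0.89 = 4.0449 W/m².
Then ln(C/279) = ΔF/5.35 = 4.0449/5.35 = 0.75606.
So C = 279 × e^0.75606 = 279 × 2.12987 = 594.23 ppm.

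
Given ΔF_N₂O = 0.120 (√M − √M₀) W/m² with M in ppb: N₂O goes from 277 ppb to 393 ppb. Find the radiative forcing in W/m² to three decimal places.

N₂O: 0.120 × (√393 − √277) = 0.120 × (19.8242 − 16.6433) = 0.120 × 3.1809 = 0.3817 W/m².

ΔF = 0.382 W/m²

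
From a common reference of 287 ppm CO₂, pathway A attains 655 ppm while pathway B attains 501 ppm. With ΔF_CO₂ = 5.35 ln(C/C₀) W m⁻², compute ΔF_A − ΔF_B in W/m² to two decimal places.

ΔF_A = 5.35 ln(655/287) = 5.35 × 0.82515 = 4.4146 W/m².
ΔF_B = 5.35 ln(501/287) = 5.35 × 0.55712 = 2.9806 W/m².
Difference: 4.4146 − 2.9806 = 1.4340 W/m².
(Equivalently, ΔF_A − ΔF_B = 5.35 ln(655/501) = 5.35 × 0.26803 = 1.4340 W/m².)

ΔF_A − ΔF_B = 1.43 W/m²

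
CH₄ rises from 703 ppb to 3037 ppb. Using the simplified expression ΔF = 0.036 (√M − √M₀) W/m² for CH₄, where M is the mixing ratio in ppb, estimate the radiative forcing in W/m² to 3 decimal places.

ΔF = 1.029 W/m²

CH₄: 0.036 × (√3037 − √703) = 0.036 × (55.1090 − 26.5141) = 0.036 × 28.5949 = 1.0294 W/m².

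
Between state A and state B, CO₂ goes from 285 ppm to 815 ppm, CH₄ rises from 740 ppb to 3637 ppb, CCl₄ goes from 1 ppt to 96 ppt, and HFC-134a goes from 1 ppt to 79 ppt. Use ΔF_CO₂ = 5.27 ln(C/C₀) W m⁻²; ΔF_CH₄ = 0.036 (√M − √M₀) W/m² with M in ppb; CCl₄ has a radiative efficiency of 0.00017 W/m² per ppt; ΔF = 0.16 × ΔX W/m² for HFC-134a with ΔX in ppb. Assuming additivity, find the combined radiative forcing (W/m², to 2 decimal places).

CO₂: 5.27 × ln(815/285) = 5.27 × ln(2.85965) = 5.27 × 1.05070 = 5.5372 W/m².
CH₄: 0.036 × (√3637 − √740) = 0.036 × (60.3075 − 27.2029) = 0.036 × 33.1046 = 1.1918 W/m².
CCl₄: ΔF = 0.00017 × (96 − 1) = 0.00017 × 95 = 0.0162 W/m².
HFC-134a: Δ = 79 − 1 = 78 ppt = 0.078 ppb; ΔF = 0.16 × 0.078 = 0.0125 W/m².
Total ΔF = 5.5372 + 1.1918 + 0.0162 + 0.0125 = 6.7577 W/m².

ΔF = 6.76 W/m²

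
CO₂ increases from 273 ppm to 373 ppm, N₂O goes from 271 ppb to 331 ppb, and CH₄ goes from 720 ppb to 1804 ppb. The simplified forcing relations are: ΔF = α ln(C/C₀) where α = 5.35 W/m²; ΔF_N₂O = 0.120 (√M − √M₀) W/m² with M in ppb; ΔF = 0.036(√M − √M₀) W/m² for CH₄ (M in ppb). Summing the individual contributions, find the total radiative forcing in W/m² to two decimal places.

ΔF = 2.44 W/m²

CO₂: 5.35 × ln(373/273) = 5.35 × ln(1.36630) = 5.35 × 0.31211 = 1.6698 W/m².
N₂O: 0.120 × (√331 − √271) = 0.120 × (18.1934 − 16.4621) = 0.120 × 1.7313 = 0.2078 W/m².
CH₄: 0.036 × (√1804 − √720) = 0.036 × (42.4735 − 26.8328) = 0.036 × 15.6407 = 0.5631 W/m².
Total ΔF = 1.6698 + 0.2078 + 0.5631 = 2.4407 W/m².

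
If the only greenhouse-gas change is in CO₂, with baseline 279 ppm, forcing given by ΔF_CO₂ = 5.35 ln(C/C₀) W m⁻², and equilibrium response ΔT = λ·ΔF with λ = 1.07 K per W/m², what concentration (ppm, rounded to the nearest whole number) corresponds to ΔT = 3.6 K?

Required forcing: ΔF = ΔT/λ = 3.6/1.07 = 3.3645 W/m².
Then ln(C/279) = ΔF/5.35 = 3.3645/5.35 = 0.62888.
So C = 279 × e^0.62888 = 279 × 1.87551 = 523.27 ppm.

C ≈ 523 ppm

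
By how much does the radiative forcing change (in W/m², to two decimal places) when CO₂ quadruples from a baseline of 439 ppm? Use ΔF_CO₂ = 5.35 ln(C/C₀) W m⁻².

ΔF = 7.42 W/m²

ΔF = 5.35 × ln(4) = 5.35 × 1.38629 = 7.4167 W/m².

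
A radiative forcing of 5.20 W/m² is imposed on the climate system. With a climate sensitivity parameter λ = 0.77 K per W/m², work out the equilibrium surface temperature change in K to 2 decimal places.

ΔT = 4.00 K

ΔT = λ ΔF = 0.77 × 5.20 = 4.0040 K.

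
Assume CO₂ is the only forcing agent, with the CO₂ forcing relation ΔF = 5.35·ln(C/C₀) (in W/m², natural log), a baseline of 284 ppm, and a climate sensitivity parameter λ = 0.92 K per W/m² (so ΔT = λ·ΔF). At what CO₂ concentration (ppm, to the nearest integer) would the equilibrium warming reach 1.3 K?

Required forcing: ΔF = ΔT/λ = 1.3/0.92 = 1.4130 W/m².
Then ln(C/284) = ΔF/5.35 = 1.4130/5.35 = 0.26411.
So C = 284 × e^0.26411 = 284 × 1.30227 = 369.84 ppm.

C ≈ 370 ppm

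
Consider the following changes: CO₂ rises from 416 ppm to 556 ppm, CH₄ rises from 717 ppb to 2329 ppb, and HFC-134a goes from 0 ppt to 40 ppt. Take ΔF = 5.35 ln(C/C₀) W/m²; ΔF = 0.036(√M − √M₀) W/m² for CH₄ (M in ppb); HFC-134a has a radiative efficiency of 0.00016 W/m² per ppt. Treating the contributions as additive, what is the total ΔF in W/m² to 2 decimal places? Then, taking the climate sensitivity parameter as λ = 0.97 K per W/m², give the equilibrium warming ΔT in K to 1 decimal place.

CO₂: 5.35 × ln(556/416) = 5.35 × ln(1.33654) = 5.35 × 0.29008 = 1.5519 W/m².
CH₄: 0.036 × (√2329 − √717) = 0.036 × (48.2597 − 26.7769) = 0.036 × 21.4828 = 0.7734 W/m².
HFC-134a: ΔF = 0.00016 × (40 − 0) = 0.00016 × 40 = 0.0064 W/m².
Total ΔF = 1.5519 + 0.7734 + 0.0064 = 2.3317 W/m².
ΔT = λ ΔF = 0.97 × 2.33 = 2.2601 K.

ΔF = 2.33 W/m²; ΔT = 2.3 K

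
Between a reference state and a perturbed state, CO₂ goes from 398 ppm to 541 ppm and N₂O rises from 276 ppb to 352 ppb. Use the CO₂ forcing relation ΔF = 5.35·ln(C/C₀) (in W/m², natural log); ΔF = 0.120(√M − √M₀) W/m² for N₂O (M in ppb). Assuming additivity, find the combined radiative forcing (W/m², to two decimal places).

CO₂: 5.35 × ln(541/398) = 5.35 × ln(1.35930) = 5.35 × 0.30697 = 1.6423 W/m².
N₂O: 0.120 × (√352 − √276) = 0.120 × (18.7617 − 16.6132) = 0.120 × 2.1485 = 0.2578 W/m².
Total ΔF = 1.6423 + 0.2578 = 1.9001 W/m².

ΔF = 1.90 W/m²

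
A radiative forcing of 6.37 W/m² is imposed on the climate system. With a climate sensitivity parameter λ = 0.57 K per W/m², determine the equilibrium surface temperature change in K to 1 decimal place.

ΔT = 3.6 K

ΔT = λ ΔF = 0.57 × 6.37 = 3.6309 K.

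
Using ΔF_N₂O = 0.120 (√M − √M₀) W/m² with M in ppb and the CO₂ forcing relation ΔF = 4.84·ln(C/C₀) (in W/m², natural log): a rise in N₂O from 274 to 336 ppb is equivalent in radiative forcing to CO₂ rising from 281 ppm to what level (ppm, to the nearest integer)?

N₂O forcing: 0.120 × (√336 − √274) = 0.120 × (18.3303 − 16.5529) = 0.120 × 1.7774 = 0.21329 W/m².
Set 4.84 ln(C/281) = 0.21329: ln(C/281) = 0.21329/4.84 = 0.04407, so C = 281 × e^0.04407 = 281 × 1.04506 = 293.66 ppm.

C ≈ 294 ppm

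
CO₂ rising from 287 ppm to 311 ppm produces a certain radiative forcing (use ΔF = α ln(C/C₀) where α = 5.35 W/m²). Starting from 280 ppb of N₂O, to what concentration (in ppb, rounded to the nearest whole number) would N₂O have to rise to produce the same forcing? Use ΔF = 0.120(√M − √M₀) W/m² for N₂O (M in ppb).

M ≈ 413 ppb

CO₂ forcing: 5.35 × ln(311/287) = 5.35 × 0.080311 = 0.42966 W/m².
Set 0.120(√M − √280) = 0.42966: √M = 0.42966/0.120 + √280 = 3.5805 + 16.7332 = 20.3137.
M = (20.3137)² = 412.65 ppb.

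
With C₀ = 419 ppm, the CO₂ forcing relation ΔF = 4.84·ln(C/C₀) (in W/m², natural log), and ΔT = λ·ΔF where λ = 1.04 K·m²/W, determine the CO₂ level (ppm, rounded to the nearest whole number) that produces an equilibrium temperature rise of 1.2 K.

Required forcing: ΔF = ΔT/λ = 1.2/1.04 = 1.1538 W/m².
Then ln(C/419) = ΔF/4.84 = 1.1538/4.84 = 0.23839.
So C = 419 × e^0.23839 = 419 × 1.26920 = 531.79 ppm.

C ≈ 532 ppm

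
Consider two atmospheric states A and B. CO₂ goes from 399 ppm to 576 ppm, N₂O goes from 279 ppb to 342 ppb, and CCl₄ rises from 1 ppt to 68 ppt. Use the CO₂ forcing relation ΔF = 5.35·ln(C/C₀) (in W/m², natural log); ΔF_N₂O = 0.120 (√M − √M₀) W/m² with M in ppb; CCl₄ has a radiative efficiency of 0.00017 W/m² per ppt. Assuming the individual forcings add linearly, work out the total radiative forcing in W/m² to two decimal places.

ΔF = 2.19 W/m²

CO₂: 5.35 × ln(576/399) = 5.35 × ln(1.44361) = 5.35 × 0.36715 = 1.9643 W/m².
N₂O: 0.120 × (√342 − √279) = 0.120 × (18.4932 − 16.7033) = 0.120 × 1.7899 = 0.2148 W/m².
CCl₄: ΔF = 0.00017 × (68 − 1) = 0.00017 × 67 = 0.0114 W/m².
Total ΔF = 1.9643 + 0.2148 + 0.0114 = 2.1905 W/m².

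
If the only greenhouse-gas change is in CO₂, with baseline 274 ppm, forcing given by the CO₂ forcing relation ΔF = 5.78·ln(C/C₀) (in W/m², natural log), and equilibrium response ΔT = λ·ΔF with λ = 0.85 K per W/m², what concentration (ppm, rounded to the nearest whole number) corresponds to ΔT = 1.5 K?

Required forcing: ΔF = ΔT/λ = 1.5/0.85 = 1.7647 W/m².
Then ln(C/274) = ΔF/5.78 = 1.7647/5.78 = 0.30531.
So C = 274 × e^0.30531 = 274 × 1.35705 = 371.83 ppm.

C ≈ 372 ppm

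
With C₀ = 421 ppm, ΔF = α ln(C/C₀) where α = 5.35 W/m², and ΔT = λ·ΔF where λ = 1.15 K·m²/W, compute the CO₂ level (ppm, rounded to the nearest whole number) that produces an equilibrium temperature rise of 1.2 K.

Required forcing: ΔF = ΔT/λ = 1.2/1.15 = 1.0435 W/m².
Then ln(C/421) = ΔF/5.35 = 1.0435/5.35 = 0.19505.
So C = 421 × e^0.19505 = 421 × 1.21537 = 511.67 ppm.

C ≈ 512 ppm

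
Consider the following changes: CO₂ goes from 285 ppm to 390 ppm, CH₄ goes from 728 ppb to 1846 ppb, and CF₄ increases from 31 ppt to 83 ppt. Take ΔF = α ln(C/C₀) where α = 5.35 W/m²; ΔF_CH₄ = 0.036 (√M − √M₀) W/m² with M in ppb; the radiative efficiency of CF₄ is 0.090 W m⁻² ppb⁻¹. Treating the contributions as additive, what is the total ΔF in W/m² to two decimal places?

CO₂: 5.35 × ln(390/285) = 5.35 × ln(1.36842) = 5.35 × 0.31366 = 1.6781 W/m².
CH₄: 0.036 × (√1846 − √728) = 0.036 × (42.9651 − 26.9815) = 0.036 × 15.9836 = 0.5754 W/m².
CF₄: Δ = 83 − 31 = 52 ppt = 0.052 ppb; ΔF = 0.090 × 0.052 = 0.0047 W/m².
Total ΔF = 1.6781 + 0.5754 + 0.0047 = 2.2582 W/m².

ΔF = 2.26 W/m²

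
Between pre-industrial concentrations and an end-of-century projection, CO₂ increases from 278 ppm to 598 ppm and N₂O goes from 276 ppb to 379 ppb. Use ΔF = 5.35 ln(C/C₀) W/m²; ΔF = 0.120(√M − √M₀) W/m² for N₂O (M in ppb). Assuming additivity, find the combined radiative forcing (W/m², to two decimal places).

ΔF = 4.44 W/m²

CO₂: 5.35 × ln(598/278) = 5.35 × ln(2.15108) = 5.35 × 0.76597 = 4.0979 W/m².
N₂O: 0.120 × (√379 − √276) = 0.120 × (19.4679 − 16.6132) = 0.120 × 2.8547 = 0.3426 W/m².
Total ΔF = 4.0979 + 0.3426 = 4.4405 W/m².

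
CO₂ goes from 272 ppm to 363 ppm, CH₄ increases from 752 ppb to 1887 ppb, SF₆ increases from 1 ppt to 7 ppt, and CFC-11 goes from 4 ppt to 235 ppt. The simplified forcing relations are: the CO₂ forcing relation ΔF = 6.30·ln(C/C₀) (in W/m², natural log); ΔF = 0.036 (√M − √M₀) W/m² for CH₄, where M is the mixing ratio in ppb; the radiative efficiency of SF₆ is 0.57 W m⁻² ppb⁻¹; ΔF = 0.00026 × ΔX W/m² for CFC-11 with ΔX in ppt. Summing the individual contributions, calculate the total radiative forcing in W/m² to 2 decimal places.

ΔF = 2.46 W/m²

CO₂: 6.30 × ln(363/272) = 6.30 × ln(1.33456) = 6.30 × 0.28860 = 1.8182 W/m².
CH₄: 0.036 × (√1887 − √752) = 0.036 × (43.4396 − 27.4226) = 0.036 × 16.0170 = 0.5766 W/m².
SF₆: Δ = 7 − 1 = 6 ppt = 0.006 ppb; ΔF = 0.57 × 0.006 = 0.0034 W/m².
CFC-11: ΔF = 0.00026 × (235 − 4) = 0.00026 × 231 = 0.0601 W/m².
Total ΔF = 1.8182 + 0.5766 + 0.0034 + 0.0601 = 2.4583 W/m².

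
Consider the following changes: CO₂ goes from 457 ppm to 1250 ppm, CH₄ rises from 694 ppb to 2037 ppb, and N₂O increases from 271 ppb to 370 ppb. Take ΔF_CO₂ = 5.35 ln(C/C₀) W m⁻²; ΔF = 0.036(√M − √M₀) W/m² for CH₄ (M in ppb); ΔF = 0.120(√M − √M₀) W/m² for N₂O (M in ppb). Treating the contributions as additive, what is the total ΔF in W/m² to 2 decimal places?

ΔF = 6.39 W/m²

CO₂: 5.35 × ln(1250/457) = 5.35 × ln(2.73523) = 5.35 × 1.00622 = 5.3833 W/m².
CH₄: 0.036 × (√2037 − √694) = 0.036 × (45.1331 − 26.3439) = 0.036 × 18.7892 = 0.6764 W/m².
N₂O: 0.120 × (√370 − √271) = 0.120 × (19.2354 − 16.4621) = 0.120 × 2.7733 = 0.3328 W/m².
Total ΔF = 5.3833 + 0.6764 + 0.3328 = 6.3925 W/m².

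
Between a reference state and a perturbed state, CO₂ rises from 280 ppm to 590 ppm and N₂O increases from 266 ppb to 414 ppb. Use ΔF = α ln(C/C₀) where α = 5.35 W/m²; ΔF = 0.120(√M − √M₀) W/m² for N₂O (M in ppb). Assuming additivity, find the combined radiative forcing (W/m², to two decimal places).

CO₂: 5.35 × ln(590/280) = 5.35 × ln(2.10714) = 5.35 × 0.74533 = 3.9875 W/m².
N₂O: 0.120 × (√414 − √266) = 0.120 × (20.3470 − 16.3095) = 0.120 × 4.0375 = 0.4845 W/m².
Total ΔF = 3.9875 + 0.4845 = 4.4720 W/m².

ΔF = 4.47 W/m²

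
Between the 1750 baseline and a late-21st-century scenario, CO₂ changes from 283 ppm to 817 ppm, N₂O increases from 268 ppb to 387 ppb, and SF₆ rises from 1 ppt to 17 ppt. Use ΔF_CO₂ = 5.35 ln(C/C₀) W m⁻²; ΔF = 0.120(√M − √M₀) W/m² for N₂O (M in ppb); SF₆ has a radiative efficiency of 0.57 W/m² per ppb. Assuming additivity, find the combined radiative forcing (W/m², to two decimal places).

ΔF = 6.08 W/m²

CO₂: 5.35 × ln(817/283) = 5.35 × ln(2.88693) = 5.35 × 1.06019 = 5.6720 W/m².
N₂O: 0.120 × (√387 − √268) = 0.120 × (19.6723 − 16.3707) = 0.120 × 3.3016 = 0.3962 W/m².
SF₆: Δ = 17 − 1 = 16 ppt = 0.016 ppb; ΔF = 0.57 × 0.016 = 0.0091 W/m².
Total ΔF = 5.6720 + 0.3962 + 0.0091 = 6.0773 W/m².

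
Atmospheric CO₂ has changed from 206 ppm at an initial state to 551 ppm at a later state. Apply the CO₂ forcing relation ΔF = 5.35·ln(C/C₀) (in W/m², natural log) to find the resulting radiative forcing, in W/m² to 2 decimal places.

ΔF = 5.26 W/m²

CO₂: 5.35 × ln(551/206) = 5.35 × ln(2.67476) = 5.35 × 0.98386 = 5.2637 W/m².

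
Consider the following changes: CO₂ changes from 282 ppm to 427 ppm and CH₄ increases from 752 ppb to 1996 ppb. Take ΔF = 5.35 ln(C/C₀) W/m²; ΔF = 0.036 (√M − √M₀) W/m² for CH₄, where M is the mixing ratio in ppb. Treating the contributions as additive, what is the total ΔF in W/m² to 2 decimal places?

CO₂: 5.35 × ln(427/282) = 5.35 × ln(1.51418) = 5.35 × 0.41487 = 2.2196 W/m².
CH₄: 0.036 × (√1996 − √752) = 0.036 × (44.6766 − 27.4226) = 0.036 × 17.2540 = 0.6211 W/m².
Total ΔF = 2.2196 + 0.6211 = 2.8407 W/m².

ΔF = 2.84 W/m²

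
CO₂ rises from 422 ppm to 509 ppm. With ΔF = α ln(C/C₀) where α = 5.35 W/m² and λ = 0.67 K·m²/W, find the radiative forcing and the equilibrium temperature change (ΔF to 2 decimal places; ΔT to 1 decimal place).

CO₂: 5.35 × ln(509/422) = 5.35 × ln(1.20616) = 5.35 × 0.18744 = 1.0028 W/m².
ΔT = λ ΔF = 0.67 × 1.00 = 0.6700 K.

ΔF = 1.00 W/m²; ΔT = 0.7 K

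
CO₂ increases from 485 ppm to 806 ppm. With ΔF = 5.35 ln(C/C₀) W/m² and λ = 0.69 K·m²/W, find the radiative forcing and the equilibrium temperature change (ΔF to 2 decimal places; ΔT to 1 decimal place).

CO₂: 5.35 × ln(806/485) = 5.35 × ln(1.66186) = 5.35 × 0.50794 = 2.7175 W/m².
ΔT = λ ΔF = 0.69 × 2.72 = 1.8768 K.

ΔF = 2.72 W/m²; ΔT = 1.9 K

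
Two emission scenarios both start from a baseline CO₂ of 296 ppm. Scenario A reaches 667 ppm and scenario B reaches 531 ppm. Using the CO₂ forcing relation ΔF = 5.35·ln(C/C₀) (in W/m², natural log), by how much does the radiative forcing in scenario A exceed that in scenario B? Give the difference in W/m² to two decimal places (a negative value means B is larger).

ΔF_A = 5.35 ln(667/296) = 5.35 × 0.81243 = 4.3465 W/m².
ΔF_B = 5.35 ln(531/296) = 5.35 × 0.58440 = 3.1265 W/m².
Difference: 4.3465 − 3.1265 = 1.2200 W/m².
(Equivalently, ΔF_A − ΔF_B = 5.35 ln(667/531) = 5.35 × 0.22803 = 1.2200 W/m².)

ΔF_A − ΔF_B = 1.22 W/m²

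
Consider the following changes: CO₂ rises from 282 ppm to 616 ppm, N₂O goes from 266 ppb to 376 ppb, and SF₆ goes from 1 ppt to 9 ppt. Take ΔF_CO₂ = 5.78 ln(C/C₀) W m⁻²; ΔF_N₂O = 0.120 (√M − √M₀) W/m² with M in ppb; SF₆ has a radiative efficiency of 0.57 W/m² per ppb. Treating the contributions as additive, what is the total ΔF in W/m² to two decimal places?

ΔF = 4.89 W/m²

CO₂: 5.78 × ln(616/282) = 5.78 × ln(2.18440) = 5.78 × 0.78134 = 4.5161 W/m².
N₂O: 0.120 × (√376 − √266) = 0.120 × (19.3907 − 16.3095) = 0.120 × 3.0812 = 0.3697 W/m².
SF₆: Δ = 9 − 1 = 8 ppt = 0.008 ppb; ΔF = 0.57 × 0.008 = 0.0046 W/m².
Total ΔF = 4.5161 + 0.3697 + 0.0046 = 4.8904 W/m².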